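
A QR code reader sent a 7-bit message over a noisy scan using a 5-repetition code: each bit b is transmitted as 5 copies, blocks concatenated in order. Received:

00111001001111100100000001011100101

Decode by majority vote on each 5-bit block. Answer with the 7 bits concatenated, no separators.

Block 1 (00111): 3 ones → 1
Block 2 (00100): 1 one → 0
Block 3 (11111): 5 ones → 1
Block 4 (00100): 1 one → 0
Block 5 (00000): 0 ones → 0
Block 6 (10111): 4 ones → 1
Block 7 (00101): 2 ones → 0

1010010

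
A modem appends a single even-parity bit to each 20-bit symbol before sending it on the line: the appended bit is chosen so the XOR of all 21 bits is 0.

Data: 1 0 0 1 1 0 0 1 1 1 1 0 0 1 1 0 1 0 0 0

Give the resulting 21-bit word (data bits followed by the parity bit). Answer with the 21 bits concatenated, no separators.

100110011110011010000

XOR of the 20 data bits: 1⊕0⊕0⊕1⊕1⊕0⊕0⊕1⊕1⊕1⊕1⊕0⊕0⊕1⊕1⊕0⊕1⊕0⊕0⊕0 = 0
Parity bit = 0 (so all 21 bits XOR to 0).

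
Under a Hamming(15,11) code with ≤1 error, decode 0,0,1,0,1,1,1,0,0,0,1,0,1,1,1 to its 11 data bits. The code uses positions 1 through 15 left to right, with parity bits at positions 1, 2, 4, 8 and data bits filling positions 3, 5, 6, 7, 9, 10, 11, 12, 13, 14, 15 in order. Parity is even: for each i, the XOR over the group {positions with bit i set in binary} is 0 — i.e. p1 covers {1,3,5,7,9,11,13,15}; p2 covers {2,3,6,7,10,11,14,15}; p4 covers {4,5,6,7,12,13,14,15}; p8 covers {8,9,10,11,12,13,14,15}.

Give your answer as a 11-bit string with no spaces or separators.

11110010111

s1 (pos 1,3,5,7,9,11,13,15): 0⊕1⊕1⊕1⊕0⊕1⊕1⊕1 = 0
s2 (pos 2,3,6,7,10,11,14,15): 0⊕1⊕1⊕1⊕0⊕1⊕1⊕1 = 0
s4 (pos 4,5,6,7,12,13,14,15): 0⊕1⊕1⊕1⊕0⊕1⊕1⊕1 = 0
s8 (pos 8,9,10,11,12,13,14,15): 0⊕0⊕0⊕1⊕0⊕1⊕1⊕1 = 0
Syndrome s8…s1 = 0000 → no error.
Read data bits from positions 3,5,6,7,9,10,11,12,13,14,15: 11110010111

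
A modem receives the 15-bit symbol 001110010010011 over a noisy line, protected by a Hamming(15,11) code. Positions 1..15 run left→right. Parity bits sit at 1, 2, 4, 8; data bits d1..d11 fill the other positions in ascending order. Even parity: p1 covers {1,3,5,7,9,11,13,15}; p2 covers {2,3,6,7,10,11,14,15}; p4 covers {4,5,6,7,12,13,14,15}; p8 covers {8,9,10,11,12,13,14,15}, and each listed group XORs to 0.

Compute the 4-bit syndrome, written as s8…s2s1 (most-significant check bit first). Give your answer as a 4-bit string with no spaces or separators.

s1 (pos 1,3,5,7,9,11,13,15): 0⊕1⊕1⊕0⊕0⊕1⊕0⊕1 = 0
s2 (pos 2,3,6,7,10,11,14,15): 0⊕1⊕0⊕0⊕0⊕1⊕1⊕1 = 0
s4 (pos 4,5,6,7,12,13,14,15): 1⊕1⊕0⊕0⊕0⊕0⊕1⊕1 = 0
s8 (pos 8,9,10,11,12,13,14,15): 1⊕0⊕0⊕1⊕0⊕0⊕1⊕1 = 0
Syndrome s8…s1 = 0000 → no error.

0000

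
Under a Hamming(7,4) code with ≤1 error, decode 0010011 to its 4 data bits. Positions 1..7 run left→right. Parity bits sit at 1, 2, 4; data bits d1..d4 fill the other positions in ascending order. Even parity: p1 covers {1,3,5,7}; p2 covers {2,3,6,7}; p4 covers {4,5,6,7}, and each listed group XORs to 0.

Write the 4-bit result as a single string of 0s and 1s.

s1 (pos 1,3,5,7): 0⊕1⊕0⊕1 = 0
s2 (pos 2,3,6,7): 0⊕1⊕1⊕1 = 1
s4 (pos 4,5,6,7): 0⊕0⊕1⊕1 = 0
Syndrome s4…s1 = 010 → error at position 2.
Flip position 2: 0010011 → 0110011
Read data bits from positions 3,5,6,7: 1011

1011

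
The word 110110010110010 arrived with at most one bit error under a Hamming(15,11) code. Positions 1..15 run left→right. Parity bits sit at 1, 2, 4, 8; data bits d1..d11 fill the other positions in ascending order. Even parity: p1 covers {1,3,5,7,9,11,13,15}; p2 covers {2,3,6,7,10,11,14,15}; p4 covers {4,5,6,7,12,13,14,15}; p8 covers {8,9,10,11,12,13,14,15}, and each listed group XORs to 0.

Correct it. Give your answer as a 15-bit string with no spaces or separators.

110100010110010

s1 (pos 1,3,5,7,9,11,13,15): 1⊕0⊕1⊕0⊕0⊕1⊕0⊕0 = 1
s2 (pos 2,3,6,7,10,11,14,15): 1⊕0⊕0⊕0⊕1⊕1⊕1⊕0 = 0
s4 (pos 4,5,6,7,12,13,14,15): 1⊕1⊕0⊕0⊕0⊕0⊕1⊕0 = 1
s8 (pos 8,9,10,11,12,13,14,15): 1⊕0⊕1⊕1⊕0⊕0⊕1⊕0 = 0
Syndrome s8…s1 = 0101 → error at position 5.
Flip position 5: 110110010110010 → 110100010110010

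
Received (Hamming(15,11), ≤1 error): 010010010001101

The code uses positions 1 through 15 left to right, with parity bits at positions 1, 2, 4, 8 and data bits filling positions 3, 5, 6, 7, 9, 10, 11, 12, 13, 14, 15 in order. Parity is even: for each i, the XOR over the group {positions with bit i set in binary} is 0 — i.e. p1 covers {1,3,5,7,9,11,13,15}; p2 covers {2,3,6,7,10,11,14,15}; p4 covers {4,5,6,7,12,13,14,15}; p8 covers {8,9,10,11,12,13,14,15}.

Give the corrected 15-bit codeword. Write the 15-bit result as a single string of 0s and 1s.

s1 (pos 1,3,5,7,9,11,13,15): 0⊕0⊕1⊕0⊕0⊕0⊕1⊕1 = 1
s2 (pos 2,3,6,7,10,11,14,15): 1⊕0⊕0⊕0⊕0⊕0⊕0⊕1 = 0
s4 (pos 4,5,6,7,12,13,14,15): 0⊕1⊕0⊕0⊕1⊕1⊕0⊕1 = 0
s8 (pos 8,9,10,11,12,13,14,15): 1⊕0⊕0⊕0⊕1⊕1⊕0⊕1 = 0
Syndrome s8…s1 = 0001 → error at position 1.
Flip position 1: 010010010001101 → 110010010001101

110010010001101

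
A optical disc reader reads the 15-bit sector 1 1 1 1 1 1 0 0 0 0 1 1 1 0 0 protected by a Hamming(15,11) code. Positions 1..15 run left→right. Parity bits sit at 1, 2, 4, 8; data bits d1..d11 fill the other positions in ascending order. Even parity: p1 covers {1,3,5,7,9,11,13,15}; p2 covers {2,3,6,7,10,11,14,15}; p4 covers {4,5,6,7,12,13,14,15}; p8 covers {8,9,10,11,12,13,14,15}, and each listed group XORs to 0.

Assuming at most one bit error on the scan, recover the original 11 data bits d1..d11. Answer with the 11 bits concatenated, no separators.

11100011000

s1 (pos 1,3,5,7,9,11,13,15): 1⊕1⊕1⊕0⊕0⊕1⊕1⊕0 = 1
s2 (pos 2,3,6,7,10,11,14,15): 1⊕1⊕1⊕0⊕0⊕1⊕0⊕0 = 0
s4 (pos 4,5,6,7,12,13,14,15): 1⊕1⊕1⊕0⊕1⊕1⊕0⊕0 = 1
s8 (pos 8,9,10,11,12,13,14,15): 0⊕0⊕0⊕1⊕1⊕1⊕0⊕0 = 1
Syndrome s8…s1 = 1101 → error at position 13.
Flip position 13: 111111000011100 → 111111000011000
Read data bits from positions 3,5,6,7,9,10,11,12,13,14,15: 11100011000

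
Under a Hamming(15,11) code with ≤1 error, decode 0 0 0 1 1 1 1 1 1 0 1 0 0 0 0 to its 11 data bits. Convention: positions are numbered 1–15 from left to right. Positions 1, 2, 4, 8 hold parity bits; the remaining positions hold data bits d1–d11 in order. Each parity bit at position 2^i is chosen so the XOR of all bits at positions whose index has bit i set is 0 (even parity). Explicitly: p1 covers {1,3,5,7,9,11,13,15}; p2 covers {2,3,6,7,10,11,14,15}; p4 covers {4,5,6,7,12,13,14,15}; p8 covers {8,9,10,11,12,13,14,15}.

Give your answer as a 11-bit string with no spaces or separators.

01111110000

s1 (pos 1,3,5,7,9,11,13,15): 0⊕0⊕1⊕1⊕1⊕1⊕0⊕0 = 0
s2 (pos 2,3,6,7,10,11,14,15): 0⊕0⊕1⊕1⊕0⊕1⊕0⊕0 = 1
s4 (pos 4,5,6,7,12,13,14,15): 1⊕1⊕1⊕1⊕0⊕0⊕0⊕0 = 0
s8 (pos 8,9,10,11,12,13,14,15): 1⊕1⊕0⊕1⊕0⊕0⊕0⊕0 = 1
Syndrome s8…s1 = 1010 → error at position 10.
Flip position 10: 000111111010000 → 000111111110000
Read data bits from positions 3,5,6,7,9,10,11,12,13,14,15: 01111110000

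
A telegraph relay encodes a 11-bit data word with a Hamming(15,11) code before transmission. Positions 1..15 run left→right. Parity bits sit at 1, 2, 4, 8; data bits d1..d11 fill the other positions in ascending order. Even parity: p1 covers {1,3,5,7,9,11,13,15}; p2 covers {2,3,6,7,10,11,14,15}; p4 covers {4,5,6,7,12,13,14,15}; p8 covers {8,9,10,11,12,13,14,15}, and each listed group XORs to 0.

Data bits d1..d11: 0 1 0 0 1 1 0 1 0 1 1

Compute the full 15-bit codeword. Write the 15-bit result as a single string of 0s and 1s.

110010011101011

Place data at non-parity positions: p1 p2 0 p4 1 0 0 p8 1 1 0 1 0 1 1
p1 (pos 1,3,5,7,9,11,13,15): XOR of data positions = 0⊕1⊕0⊕1⊕0⊕0⊕1 = 1
p2 (pos 2,3,6,7,10,11,14,15): XOR of data positions = 0⊕0⊕0⊕1⊕0⊕1⊕1 = 1
p4 (pos 4,5,6,7,12,13,14,15): XOR of data positions = 1⊕0⊕0⊕1⊕0⊕1⊕1 = 0
p8 (pos 8,9,10,11,12,13,14,15): XOR of data positions = 1⊕1⊕0⊕1⊕0⊕1⊕1 = 1
Codeword: 110010011101011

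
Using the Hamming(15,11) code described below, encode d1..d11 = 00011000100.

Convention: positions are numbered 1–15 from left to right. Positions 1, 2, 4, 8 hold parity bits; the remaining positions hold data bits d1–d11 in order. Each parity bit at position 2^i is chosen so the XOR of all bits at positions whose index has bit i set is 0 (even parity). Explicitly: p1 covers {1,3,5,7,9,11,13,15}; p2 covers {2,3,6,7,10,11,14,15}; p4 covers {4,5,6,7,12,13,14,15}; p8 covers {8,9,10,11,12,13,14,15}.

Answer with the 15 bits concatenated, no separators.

110000101000100

Place data at non-parity positions: p1 p2 0 p4 0 0 1 p8 1 0 0 0 1 0 0
p1 (pos 1,3,5,7,9,11,13,15): XOR of data positions = 0⊕0⊕1⊕1⊕0⊕1⊕0 = 1
p2 (pos 2,3,6,7,10,11,14,15): XOR of data positions = 0⊕0⊕1⊕0⊕0⊕0⊕0 = 1
p4 (pos 4,5,6,7,12,13,14,15): XOR of data positions = 0⊕0⊕1⊕0⊕1⊕0⊕0 = 0
p8 (pos 8,9,10,11,12,13,14,15): XOR of data positions = 1⊕0⊕0⊕0⊕1⊕0⊕0 = 0
Codeword: 110000101000100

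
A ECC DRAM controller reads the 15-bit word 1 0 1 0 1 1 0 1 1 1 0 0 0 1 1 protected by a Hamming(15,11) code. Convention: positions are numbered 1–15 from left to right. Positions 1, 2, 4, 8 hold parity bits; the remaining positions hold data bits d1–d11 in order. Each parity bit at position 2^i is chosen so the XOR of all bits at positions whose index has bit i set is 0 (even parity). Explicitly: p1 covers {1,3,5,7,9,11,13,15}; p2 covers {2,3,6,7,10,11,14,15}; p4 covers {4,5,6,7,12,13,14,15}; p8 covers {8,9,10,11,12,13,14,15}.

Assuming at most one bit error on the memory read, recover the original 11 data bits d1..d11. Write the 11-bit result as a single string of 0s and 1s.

11101110011

s1 (pos 1,3,5,7,9,11,13,15): 1⊕1⊕1⊕0⊕1⊕0⊕0⊕1 = 1
s2 (pos 2,3,6,7,10,11,14,15): 0⊕1⊕1⊕0⊕1⊕0⊕1⊕1 = 1
s4 (pos 4,5,6,7,12,13,14,15): 0⊕1⊕1⊕0⊕0⊕0⊕1⊕1 = 0
s8 (pos 8,9,10,11,12,13,14,15): 1⊕1⊕1⊕0⊕0⊕0⊕1⊕1 = 1
Syndrome s8…s1 = 1011 → error at position 11.
Flip position 11: 101011011100011 → 101011011110011
Read data bits from positions 3,5,6,7,9,10,11,12,13,14,15: 11101110011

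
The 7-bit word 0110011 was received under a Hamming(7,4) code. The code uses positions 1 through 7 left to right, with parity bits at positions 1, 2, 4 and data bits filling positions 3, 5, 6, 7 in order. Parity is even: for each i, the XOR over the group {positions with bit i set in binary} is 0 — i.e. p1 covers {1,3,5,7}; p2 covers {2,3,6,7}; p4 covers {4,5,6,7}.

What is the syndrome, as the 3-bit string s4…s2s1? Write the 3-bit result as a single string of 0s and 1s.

000

s1 (pos 1,3,5,7): 0⊕1⊕0⊕1 = 0
s2 (pos 2,3,6,7): 1⊕1⊕1⊕1 = 0
s4 (pos 4,5,6,7): 0⊕0⊕1⊕1 = 0
Syndrome s4…s1 = 000 → no error.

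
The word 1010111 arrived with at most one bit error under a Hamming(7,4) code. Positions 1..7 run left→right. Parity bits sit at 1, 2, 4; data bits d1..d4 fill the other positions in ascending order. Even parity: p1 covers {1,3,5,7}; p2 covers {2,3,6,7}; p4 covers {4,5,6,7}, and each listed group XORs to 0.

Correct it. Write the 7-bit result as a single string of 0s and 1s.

s1 (pos 1,3,5,7): 1⊕1⊕1⊕1 = 0
s2 (pos 2,3,6,7): 0⊕1⊕1⊕1 = 1
s4 (pos 4,5,6,7): 0⊕1⊕1⊕1 = 1
Syndrome s4…s1 = 110 → error at position 6.
Flip position 6: 1010111 → 1010101

1010101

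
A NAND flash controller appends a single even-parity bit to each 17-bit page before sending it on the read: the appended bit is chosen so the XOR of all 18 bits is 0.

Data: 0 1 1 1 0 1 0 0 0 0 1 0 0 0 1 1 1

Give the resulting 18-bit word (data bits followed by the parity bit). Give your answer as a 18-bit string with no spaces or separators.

XOR of the 17 data bits: 0⊕1⊕1⊕1⊕0⊕1⊕0⊕0⊕0⊕0⊕1⊕0⊕0⊕0⊕1⊕1⊕1 = 0
Parity bit = 0 (so all 18 bits XOR to 0).

011101000010001110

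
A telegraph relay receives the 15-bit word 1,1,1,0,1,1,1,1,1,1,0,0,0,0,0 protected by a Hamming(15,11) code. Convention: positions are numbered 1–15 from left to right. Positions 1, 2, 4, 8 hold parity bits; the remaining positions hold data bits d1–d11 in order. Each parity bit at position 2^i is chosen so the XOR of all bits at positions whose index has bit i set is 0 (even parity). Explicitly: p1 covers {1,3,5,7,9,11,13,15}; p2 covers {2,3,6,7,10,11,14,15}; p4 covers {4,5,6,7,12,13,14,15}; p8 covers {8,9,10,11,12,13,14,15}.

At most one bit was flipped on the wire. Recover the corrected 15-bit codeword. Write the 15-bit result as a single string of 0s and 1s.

111011111100001

s1 (pos 1,3,5,7,9,11,13,15): 1⊕1⊕1⊕1⊕1⊕0⊕0⊕0 = 1
s2 (pos 2,3,6,7,10,11,14,15): 1⊕1⊕1⊕1⊕1⊕0⊕0⊕0 = 1
s4 (pos 4,5,6,7,12,13,14,15): 0⊕1⊕1⊕1⊕0⊕0⊕0⊕0 = 1
s8 (pos 8,9,10,11,12,13,14,15): 1⊕1⊕1⊕0⊕0⊕0⊕0⊕0 = 1
Syndrome s8…s1 = 1111 → error at position 15.
Flip position 15: 111011111100000 → 111011111100001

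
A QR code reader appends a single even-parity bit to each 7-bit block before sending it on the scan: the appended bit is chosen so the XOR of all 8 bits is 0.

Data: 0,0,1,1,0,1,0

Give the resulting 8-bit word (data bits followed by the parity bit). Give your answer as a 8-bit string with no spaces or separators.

00110101

XOR of the 7 data bits: 0⊕0⊕1⊕1⊕0⊕1⊕0 = 1
Parity bit = 1 (so all 8 bits XOR to 0).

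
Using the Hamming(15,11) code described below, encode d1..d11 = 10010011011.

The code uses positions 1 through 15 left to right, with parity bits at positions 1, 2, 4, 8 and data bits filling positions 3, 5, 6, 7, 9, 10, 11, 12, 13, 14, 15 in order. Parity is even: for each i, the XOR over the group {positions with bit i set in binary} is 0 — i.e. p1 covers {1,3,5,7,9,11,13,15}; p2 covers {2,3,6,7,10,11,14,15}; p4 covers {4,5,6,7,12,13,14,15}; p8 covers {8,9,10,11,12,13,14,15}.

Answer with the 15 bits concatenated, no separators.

011000100011011

Place data at non-parity positions: p1 p2 1 p4 0 0 1 p8 0 0 1 1 0 1 1
p1 (pos 1,3,5,7,9,11,13,15): XOR of data positions = 1⊕0⊕1⊕0⊕1⊕0⊕1 = 0
p2 (pos 2,3,6,7,10,11,14,15): XOR of data positions = 1⊕0⊕1⊕0⊕1⊕1⊕1 = 1
p4 (pos 4,5,6,7,12,13,14,15): XOR of data positions = 0⊕0⊕1⊕1⊕0⊕1⊕1 = 0
p8 (pos 8,9,10,11,12,13,14,15): XOR of data positions = 0⊕0⊕1⊕1⊕0⊕1⊕1 = 0
Codeword: 011000100011011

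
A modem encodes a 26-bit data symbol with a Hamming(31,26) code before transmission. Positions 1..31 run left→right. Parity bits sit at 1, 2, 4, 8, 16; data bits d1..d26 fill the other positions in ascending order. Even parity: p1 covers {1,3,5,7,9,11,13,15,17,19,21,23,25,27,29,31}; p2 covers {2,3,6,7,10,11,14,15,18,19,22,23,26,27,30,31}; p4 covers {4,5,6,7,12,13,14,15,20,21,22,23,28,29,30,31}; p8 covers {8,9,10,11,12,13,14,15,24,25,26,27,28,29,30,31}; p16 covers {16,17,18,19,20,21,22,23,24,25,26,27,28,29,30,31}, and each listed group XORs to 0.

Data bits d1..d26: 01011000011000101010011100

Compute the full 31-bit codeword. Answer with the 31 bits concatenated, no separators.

0100101110000110000101010011100

Place data at non-parity positions: p1 p2 0 p4 1 0 1 p8 1 0 0 0 0 1 1 p16 0 0 0 1 0 1 0 1 0 0 1 1 1 0 0
p1 (pos 1,3,5,7,9,11,13,15,17,19,21,23,25,27,29,31): XOR of data positions = 0⊕1⊕1⊕1⊕0⊕0⊕1⊕0⊕0⊕0⊕0⊕0⊕1⊕1⊕0 = 0
p2 (pos 2,3,6,7,10,11,14,15,18,19,22,23,26,27,30,31): XOR of data positions = 0⊕0⊕1⊕0⊕0⊕1⊕1⊕0⊕0⊕1⊕0⊕0⊕1⊕0⊕0 = 1
p4 (pos 4,5,6,7,12,13,14,15,20,21,22,23,28,29,30,31): XOR of data positions = 1⊕0⊕1⊕0⊕0⊕1⊕1⊕1⊕0⊕1⊕0⊕1⊕1⊕0⊕0 = 0
p8 (pos 8,9,10,11,12,13,14,15,24,25,26,27,28,29,30,31): XOR of data positions = 1⊕0⊕0⊕0⊕0⊕1⊕1⊕1⊕0⊕0⊕1⊕1⊕1⊕0⊕0 = 1
p16 (pos 16,17,18,19,20,21,22,23,24,25,26,27,28,29,30,31): XOR of data positions = 0⊕0⊕0⊕1⊕0⊕1⊕0⊕1⊕0⊕0⊕1⊕1⊕1⊕0⊕0 = 0
Codeword: 0100101110000110000101010011100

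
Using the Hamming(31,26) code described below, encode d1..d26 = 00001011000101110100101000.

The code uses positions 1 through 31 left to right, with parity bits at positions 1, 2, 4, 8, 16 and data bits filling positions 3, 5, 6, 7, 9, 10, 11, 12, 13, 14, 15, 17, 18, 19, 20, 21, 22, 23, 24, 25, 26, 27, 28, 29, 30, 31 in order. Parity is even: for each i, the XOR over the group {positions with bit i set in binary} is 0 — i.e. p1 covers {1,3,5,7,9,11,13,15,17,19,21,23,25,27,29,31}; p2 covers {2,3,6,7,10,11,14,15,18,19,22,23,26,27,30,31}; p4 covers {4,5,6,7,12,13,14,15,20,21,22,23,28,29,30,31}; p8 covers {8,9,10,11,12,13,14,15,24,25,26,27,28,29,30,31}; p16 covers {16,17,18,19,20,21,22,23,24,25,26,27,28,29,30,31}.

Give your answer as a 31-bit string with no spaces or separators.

Place data at non-parity positions: p1 p2 0 p4 0 0 0 p8 1 0 1 1 0 0 0 p16 1 0 1 1 1 0 1 0 0 1 0 1 0 0 0
p1 (pos 1,3,5,7,9,11,13,15,17,19,21,23,25,27,29,31): XOR of data positions = 0⊕0⊕0⊕1⊕1⊕0⊕0⊕1⊕1⊕1⊕1⊕0⊕0⊕0⊕0 = 0
p2 (pos 2,3,6,7,10,11,14,15,18,19,22,23,26,27,30,31): XOR of data positions = 0⊕0⊕0⊕0⊕1⊕0⊕0⊕0⊕1⊕0⊕1⊕1⊕0⊕0⊕0 = 0
p4 (pos 4,5,6,7,12,13,14,15,20,21,22,23,28,29,30,31): XOR of data positions = 0⊕0⊕0⊕1⊕0⊕0⊕0⊕1⊕1⊕0⊕1⊕1⊕0⊕0⊕0 = 1
p8 (pos 8,9,10,11,12,13,14,15,24,25,26,27,28,29,30,31): XOR of data positions = 1⊕0⊕1⊕1⊕0⊕0⊕0⊕0⊕0⊕1⊕0⊕1⊕0⊕0⊕0 = 1
p16 (pos 16,17,18,19,20,21,22,23,24,25,26,27,28,29,30,31): XOR of data positions = 1⊕0⊕1⊕1⊕1⊕0⊕1⊕0⊕0⊕1⊕0⊕1⊕0⊕0⊕0 = 1
Codeword: 0001000110110001101110100101000

0001000110110001101110100101000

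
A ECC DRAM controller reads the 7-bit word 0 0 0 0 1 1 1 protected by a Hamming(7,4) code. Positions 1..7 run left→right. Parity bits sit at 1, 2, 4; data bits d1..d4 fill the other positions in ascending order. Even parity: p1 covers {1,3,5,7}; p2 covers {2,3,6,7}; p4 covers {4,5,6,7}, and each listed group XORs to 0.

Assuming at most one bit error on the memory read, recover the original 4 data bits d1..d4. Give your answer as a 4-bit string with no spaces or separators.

0111

s1 (pos 1,3,5,7): 0⊕0⊕1⊕1 = 0
s2 (pos 2,3,6,7): 0⊕0⊕1⊕1 = 0
s4 (pos 4,5,6,7): 0⊕1⊕1⊕1 = 1
Syndrome s4…s1 = 100 → error at position 4.
Flip position 4: 0000111 → 0001111
Read data bits from positions 3,5,6,7: 0111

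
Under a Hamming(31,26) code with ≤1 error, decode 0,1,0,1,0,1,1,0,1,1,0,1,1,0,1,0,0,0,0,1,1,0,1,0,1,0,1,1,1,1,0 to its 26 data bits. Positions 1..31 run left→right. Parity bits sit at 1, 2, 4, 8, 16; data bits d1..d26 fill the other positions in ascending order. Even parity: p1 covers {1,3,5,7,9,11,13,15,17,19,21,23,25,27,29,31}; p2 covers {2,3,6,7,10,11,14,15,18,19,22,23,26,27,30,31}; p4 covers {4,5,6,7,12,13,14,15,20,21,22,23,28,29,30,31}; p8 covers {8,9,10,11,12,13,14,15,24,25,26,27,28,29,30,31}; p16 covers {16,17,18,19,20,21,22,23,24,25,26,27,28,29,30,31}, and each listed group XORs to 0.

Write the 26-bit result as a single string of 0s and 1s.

s1 (pos 1,3,5,7,9,11,13,15,17,19,21,23,25,27,29,31): 0⊕0⊕0⊕1⊕1⊕0⊕1⊕1⊕0⊕0⊕1⊕1⊕1⊕1⊕1⊕0 = 1
s2 (pos 2,3,6,7,10,11,14,15,18,19,22,23,26,27,30,31): 1⊕0⊕1⊕1⊕1⊕0⊕0⊕1⊕0⊕0⊕0⊕1⊕0⊕1⊕1⊕0 = 0
s4 (pos 4,5,6,7,12,13,14,15,20,21,22,23,28,29,30,31): 1⊕0⊕1⊕1⊕1⊕1⊕0⊕1⊕1⊕1⊕0⊕1⊕1⊕1⊕1⊕0 = 0
s8 (pos 8,9,10,11,12,13,14,15,24,25,26,27,28,29,30,31): 0⊕1⊕1⊕0⊕1⊕1⊕0⊕1⊕0⊕1⊕0⊕1⊕1⊕1⊕1⊕0 = 0
s16 (pos 16,17,18,19,20,21,22,23,24,25,26,27,28,29,30,31): 0⊕0⊕0⊕0⊕1⊕1⊕0⊕1⊕0⊕1⊕0⊕1⊕1⊕1⊕1⊕0 = 0
Syndrome s16…s1 = 00001 → error at position 1.
Flip position 1: 0101011011011010000110101011110 → 1101011011011010000110101011110
Read data bits from positions 3,5,6,7,9,10,11,12,13,14,15,17,18,19,20,21,22,23,24,25,26,27,28,29,30,31: 00111101101000110101011110

00111101101000110101011110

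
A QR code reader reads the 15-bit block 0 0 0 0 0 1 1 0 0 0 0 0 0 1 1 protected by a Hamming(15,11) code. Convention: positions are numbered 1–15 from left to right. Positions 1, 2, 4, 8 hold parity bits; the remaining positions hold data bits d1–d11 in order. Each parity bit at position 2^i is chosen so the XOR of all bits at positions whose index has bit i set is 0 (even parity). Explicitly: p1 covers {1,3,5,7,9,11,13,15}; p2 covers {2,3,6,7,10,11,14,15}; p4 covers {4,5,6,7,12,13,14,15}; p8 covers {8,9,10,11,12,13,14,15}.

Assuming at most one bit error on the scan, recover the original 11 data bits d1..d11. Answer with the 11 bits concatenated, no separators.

s1 (pos 1,3,5,7,9,11,13,15): 0⊕0⊕0⊕1⊕0⊕0⊕0⊕1 = 0
s2 (pos 2,3,6,7,10,11,14,15): 0⊕0⊕1⊕1⊕0⊕0⊕1⊕1 = 0
s4 (pos 4,5,6,7,12,13,14,15): 0⊕0⊕1⊕1⊕0⊕0⊕1⊕1 = 0
s8 (pos 8,9,10,11,12,13,14,15): 0⊕0⊕0⊕0⊕0⊕0⊕1⊕1 = 0
Syndrome s8…s1 = 0000 → no error.
Read data bits from positions 3,5,6,7,9,10,11,12,13,14,15: 00110000011

00110000011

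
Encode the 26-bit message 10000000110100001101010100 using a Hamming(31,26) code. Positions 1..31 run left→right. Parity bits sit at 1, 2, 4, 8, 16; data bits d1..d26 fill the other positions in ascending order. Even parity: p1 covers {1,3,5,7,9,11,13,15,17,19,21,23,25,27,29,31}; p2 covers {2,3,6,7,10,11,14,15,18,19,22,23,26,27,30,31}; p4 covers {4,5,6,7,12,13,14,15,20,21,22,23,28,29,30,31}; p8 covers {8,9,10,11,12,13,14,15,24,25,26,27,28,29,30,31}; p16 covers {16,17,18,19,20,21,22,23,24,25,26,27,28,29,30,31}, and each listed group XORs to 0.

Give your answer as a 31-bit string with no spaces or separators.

1111000100001100100001101010100

Place data at non-parity positions: p1 p2 1 p4 0 0 0 p8 0 0 0 0 1 1 0 p16 1 0 0 0 0 1 1 0 1 0 1 0 1 0 0
p1 (pos 1,3,5,7,9,11,13,15,17,19,21,23,25,27,29,31): XOR of data positions = 1⊕0⊕0⊕0⊕0⊕1⊕0⊕1⊕0⊕0⊕1⊕1⊕1⊕1⊕0 = 1
p2 (pos 2,3,6,7,10,11,14,15,18,19,22,23,26,27,30,31): XOR of data positions = 1⊕0⊕0⊕0⊕0⊕1⊕0⊕0⊕0⊕1⊕1⊕0⊕1⊕0⊕0 = 1
p4 (pos 4,5,6,7,12,13,14,15,20,21,22,23,28,29,30,31): XOR of data positions = 0⊕0⊕0⊕0⊕1⊕1⊕0⊕0⊕0⊕1⊕1⊕0⊕1⊕0⊕0 = 1
p8 (pos 8,9,10,11,12,13,14,15,24,25,26,27,28,29,30,31): XOR of data positions = 0⊕0⊕0⊕0⊕1⊕1⊕0⊕0⊕1⊕0⊕1⊕0⊕1⊕0⊕0 = 1
p16 (pos 16,17,18,19,20,21,22,23,24,25,26,27,28,29,30,31): XOR of data positions = 1⊕0⊕0⊕0⊕0⊕1⊕1⊕0⊕1⊕0⊕1⊕0⊕1⊕0⊕0 = 0
Codeword: 1111000100001100100001101010100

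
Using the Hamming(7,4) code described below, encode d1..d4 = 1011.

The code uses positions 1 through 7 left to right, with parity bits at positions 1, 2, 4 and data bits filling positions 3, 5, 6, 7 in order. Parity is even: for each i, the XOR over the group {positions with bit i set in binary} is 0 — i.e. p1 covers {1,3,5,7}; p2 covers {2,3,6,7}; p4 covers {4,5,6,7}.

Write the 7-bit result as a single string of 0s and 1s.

Place data at non-parity positions: p1 p2 1 p4 0 1 1
p1 (pos 1,3,5,7): XOR of data positions = 1⊕0⊕1 = 0
p2 (pos 2,3,6,7): XOR of data positions = 1⊕1⊕1 = 1
p4 (pos 4,5,6,7): XOR of data positions = 0⊕1⊕1 = 0
Codeword: 0110011

0110011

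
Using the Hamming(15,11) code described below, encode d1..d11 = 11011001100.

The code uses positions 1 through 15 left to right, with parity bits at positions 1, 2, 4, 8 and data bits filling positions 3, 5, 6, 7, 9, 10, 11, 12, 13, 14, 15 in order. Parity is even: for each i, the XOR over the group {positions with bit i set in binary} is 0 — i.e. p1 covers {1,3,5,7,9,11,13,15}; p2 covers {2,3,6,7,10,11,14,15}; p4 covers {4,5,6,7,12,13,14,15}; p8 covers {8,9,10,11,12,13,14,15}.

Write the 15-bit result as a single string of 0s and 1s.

Place data at non-parity positions: p1 p2 1 p4 1 0 1 p8 1 0 0 1 1 0 0
p1 (pos 1,3,5,7,9,11,13,15): XOR of data positions = 1⊕1⊕1⊕1⊕0⊕1⊕0 = 1
p2 (pos 2,3,6,7,10,11,14,15): XOR of data positions = 1⊕0⊕1⊕0⊕0⊕0⊕0 = 0
p4 (pos 4,5,6,7,12,13,14,15): XOR of data positions = 1⊕0⊕1⊕1⊕1⊕0⊕0 = 0
p8 (pos 8,9,10,11,12,13,14,15): XOR of data positions = 1⊕0⊕0⊕1⊕1⊕0⊕0 = 1
Codeword: 101010111001100

101010111001100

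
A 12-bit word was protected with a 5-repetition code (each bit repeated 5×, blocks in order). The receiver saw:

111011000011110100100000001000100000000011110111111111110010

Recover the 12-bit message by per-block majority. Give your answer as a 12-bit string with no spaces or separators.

101000001110

Block 1 (11101): 4 ones → 1
Block 2 (10000): 1 one → 0
Block 3 (11110): 4 ones → 1
Block 4 (10010): 2 ones → 0
Block 5 (00000): 0 ones → 0
Block 6 (01000): 1 one → 0
Block 7 (10000): 1 one → 0
Block 8 (00000): 0 ones → 0
Block 9 (11110): 4 ones → 1
Block 10 (11111): 5 ones → 1
Block 11 (11111): 5 ones → 1
Block 12 (10010): 2 ones → 0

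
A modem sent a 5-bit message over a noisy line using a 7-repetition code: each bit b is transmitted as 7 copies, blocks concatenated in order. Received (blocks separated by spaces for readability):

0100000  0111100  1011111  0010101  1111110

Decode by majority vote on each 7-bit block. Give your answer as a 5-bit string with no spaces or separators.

01101

Block 1 (0100000): 1 one → 0
Block 2 (0111100): 4 ones → 1
Block 3 (1011111): 6 ones → 1
Block 4 (0010101): 3 ones → 0
Block 5 (1111110): 6 ones → 1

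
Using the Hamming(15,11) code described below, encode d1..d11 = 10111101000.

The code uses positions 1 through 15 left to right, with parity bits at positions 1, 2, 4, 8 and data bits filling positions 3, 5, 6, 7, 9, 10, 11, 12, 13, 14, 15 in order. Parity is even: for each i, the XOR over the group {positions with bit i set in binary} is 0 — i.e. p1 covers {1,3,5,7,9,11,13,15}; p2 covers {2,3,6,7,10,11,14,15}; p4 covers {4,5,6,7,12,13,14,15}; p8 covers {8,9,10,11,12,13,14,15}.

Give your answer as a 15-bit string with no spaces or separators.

Place data at non-parity positions: p1 p2 1 p4 0 1 1 p8 1 1 0 1 0 0 0
p1 (pos 1,3,5,7,9,11,13,15): XOR of data positions = 1⊕0⊕1⊕1⊕0⊕0⊕0 = 1
p2 (pos 2,3,6,7,10,11,14,15): XOR of data positions = 1⊕1⊕1⊕1⊕0⊕0⊕0 = 0
p4 (pos 4,5,6,7,12,13,14,15): XOR of data positions = 0⊕1⊕1⊕1⊕0⊕0⊕0 = 1
p8 (pos 8,9,10,11,12,13,14,15): XOR of data positions = 1⊕1⊕0⊕1⊕0⊕0⊕0 = 1
Codeword: 101101111101000

101101111101000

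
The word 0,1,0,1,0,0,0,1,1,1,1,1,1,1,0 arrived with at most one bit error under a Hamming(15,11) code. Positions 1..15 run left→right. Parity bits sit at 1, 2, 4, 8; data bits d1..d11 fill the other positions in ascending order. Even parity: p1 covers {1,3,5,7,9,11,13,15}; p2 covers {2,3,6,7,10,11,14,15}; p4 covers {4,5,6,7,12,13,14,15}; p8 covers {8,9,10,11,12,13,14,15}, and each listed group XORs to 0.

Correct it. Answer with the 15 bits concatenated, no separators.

010100010111110

s1 (pos 1,3,5,7,9,11,13,15): 0⊕0⊕0⊕0⊕1⊕1⊕1⊕0 = 1
s2 (pos 2,3,6,7,10,11,14,15): 1⊕0⊕0⊕0⊕1⊕1⊕1⊕0 = 0
s4 (pos 4,5,6,7,12,13,14,15): 1⊕0⊕0⊕0⊕1⊕1⊕1⊕0 = 0
s8 (pos 8,9,10,11,12,13,14,15): 1⊕1⊕1⊕1⊕1⊕1⊕1⊕0 = 1
Syndrome s8…s1 = 1001 → error at position 9.
Flip position 9: 010100011111110 → 010100010111110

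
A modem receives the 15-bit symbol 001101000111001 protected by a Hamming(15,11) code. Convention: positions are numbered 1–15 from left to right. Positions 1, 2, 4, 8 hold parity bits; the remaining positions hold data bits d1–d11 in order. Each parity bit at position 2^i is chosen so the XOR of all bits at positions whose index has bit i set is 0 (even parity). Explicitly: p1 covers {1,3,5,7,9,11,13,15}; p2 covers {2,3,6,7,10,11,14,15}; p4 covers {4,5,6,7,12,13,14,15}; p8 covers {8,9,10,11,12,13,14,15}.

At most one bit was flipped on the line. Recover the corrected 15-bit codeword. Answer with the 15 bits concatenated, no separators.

s1 (pos 1,3,5,7,9,11,13,15): 0⊕1⊕0⊕0⊕0⊕1⊕0⊕1 = 1
s2 (pos 2,3,6,7,10,11,14,15): 0⊕1⊕1⊕0⊕1⊕1⊕0⊕1 = 1
s4 (pos 4,5,6,7,12,13,14,15): 1⊕0⊕1⊕0⊕1⊕0⊕0⊕1 = 0
s8 (pos 8,9,10,11,12,13,14,15): 0⊕0⊕1⊕1⊕1⊕0⊕0⊕1 = 0
Syndrome s8…s1 = 0011 → error at position 3.
Flip position 3: 001101000111001 → 000101000111001

000101000111001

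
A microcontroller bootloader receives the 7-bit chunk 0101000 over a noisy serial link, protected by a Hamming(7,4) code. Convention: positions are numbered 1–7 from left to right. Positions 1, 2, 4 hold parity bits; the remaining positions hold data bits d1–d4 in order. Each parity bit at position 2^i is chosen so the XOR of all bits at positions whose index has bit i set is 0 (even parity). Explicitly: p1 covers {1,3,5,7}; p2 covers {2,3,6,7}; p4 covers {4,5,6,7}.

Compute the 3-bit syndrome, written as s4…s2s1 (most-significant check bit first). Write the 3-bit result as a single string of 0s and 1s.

110

s1 (pos 1,3,5,7): 0⊕0⊕0⊕0 = 0
s2 (pos 2,3,6,7): 1⊕0⊕0⊕0 = 1
s4 (pos 4,5,6,7): 1⊕0⊕0⊕0 = 1
Syndrome s4…s1 = 110 → error at position 6.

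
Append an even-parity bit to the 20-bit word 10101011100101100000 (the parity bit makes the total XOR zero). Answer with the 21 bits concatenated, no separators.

XOR of the 20 data bits: 1⊕0⊕1⊕0⊕1⊕0⊕1⊕1⊕1⊕0⊕0⊕1⊕0⊕1⊕1⊕0⊕0⊕0⊕0⊕0 = 1
Parity bit = 1 (so all 21 bits XOR to 0).

101010111001011000001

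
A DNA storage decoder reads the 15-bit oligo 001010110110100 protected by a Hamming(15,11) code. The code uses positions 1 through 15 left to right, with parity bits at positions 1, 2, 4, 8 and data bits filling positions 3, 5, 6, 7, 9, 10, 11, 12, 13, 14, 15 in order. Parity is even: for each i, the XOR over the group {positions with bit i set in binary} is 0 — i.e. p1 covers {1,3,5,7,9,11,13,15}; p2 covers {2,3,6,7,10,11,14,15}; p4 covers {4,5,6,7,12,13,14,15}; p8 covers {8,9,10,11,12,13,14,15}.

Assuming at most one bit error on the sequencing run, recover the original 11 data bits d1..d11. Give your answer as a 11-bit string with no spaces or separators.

s1 (pos 1,3,5,7,9,11,13,15): 0⊕1⊕1⊕1⊕0⊕1⊕1⊕0 = 1
s2 (pos 2,3,6,7,10,11,14,15): 0⊕1⊕0⊕1⊕1⊕1⊕0⊕0 = 0
s4 (pos 4,5,6,7,12,13,14,15): 0⊕1⊕0⊕1⊕0⊕1⊕0⊕0 = 1
s8 (pos 8,9,10,11,12,13,14,15): 1⊕0⊕1⊕1⊕0⊕1⊕0⊕0 = 0
Syndrome s8…s1 = 0101 → error at position 5.
Flip position 5: 001010110110100 → 001000110110100
Read data bits from positions 3,5,6,7,9,10,11,12,13,14,15: 10010110100

10010110100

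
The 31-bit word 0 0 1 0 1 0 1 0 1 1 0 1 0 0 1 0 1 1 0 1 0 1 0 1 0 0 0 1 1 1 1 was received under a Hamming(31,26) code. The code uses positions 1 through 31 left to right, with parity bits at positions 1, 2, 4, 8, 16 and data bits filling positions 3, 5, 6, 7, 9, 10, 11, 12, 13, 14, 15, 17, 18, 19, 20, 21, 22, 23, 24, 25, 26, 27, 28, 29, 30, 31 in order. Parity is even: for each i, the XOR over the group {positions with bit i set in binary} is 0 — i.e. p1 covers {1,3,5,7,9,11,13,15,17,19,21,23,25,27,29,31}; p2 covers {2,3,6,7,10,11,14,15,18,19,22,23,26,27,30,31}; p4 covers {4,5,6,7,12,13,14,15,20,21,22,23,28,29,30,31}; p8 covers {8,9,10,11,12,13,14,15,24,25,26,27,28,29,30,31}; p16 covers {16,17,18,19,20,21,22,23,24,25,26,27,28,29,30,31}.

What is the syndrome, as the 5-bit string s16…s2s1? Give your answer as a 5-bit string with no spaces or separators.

s1 (pos 1,3,5,7,9,11,13,15,17,19,21,23,25,27,29,31): 0⊕1⊕1⊕1⊕1⊕0⊕0⊕1⊕1⊕0⊕0⊕0⊕0⊕0⊕1⊕1 = 0
s2 (pos 2,3,6,7,10,11,14,15,18,19,22,23,26,27,30,31): 0⊕1⊕0⊕1⊕1⊕0⊕0⊕1⊕1⊕0⊕1⊕0⊕0⊕0⊕1⊕1 = 0
s4 (pos 4,5,6,7,12,13,14,15,20,21,22,23,28,29,30,31): 0⊕1⊕0⊕1⊕1⊕0⊕0⊕1⊕1⊕0⊕1⊕0⊕1⊕1⊕1⊕1 = 0
s8 (pos 8,9,10,11,12,13,14,15,24,25,26,27,28,29,30,31): 0⊕1⊕1⊕0⊕1⊕0⊕0⊕1⊕1⊕0⊕0⊕0⊕1⊕1⊕1⊕1 = 1
s16 (pos 16,17,18,19,20,21,22,23,24,25,26,27,28,29,30,31): 0⊕1⊕1⊕0⊕1⊕0⊕1⊕0⊕1⊕0⊕0⊕0⊕1⊕1⊕1⊕1 = 1
Syndrome s16…s1 = 11000 → error at position 24.

11000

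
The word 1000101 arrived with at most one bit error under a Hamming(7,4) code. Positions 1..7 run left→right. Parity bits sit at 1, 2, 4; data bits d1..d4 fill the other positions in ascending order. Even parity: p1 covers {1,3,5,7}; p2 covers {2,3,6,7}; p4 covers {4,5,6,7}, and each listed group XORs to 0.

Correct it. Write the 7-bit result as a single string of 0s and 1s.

1010101

s1 (pos 1,3,5,7): 1⊕0⊕1⊕1 = 1
s2 (pos 2,3,6,7): 0⊕0⊕0⊕1 = 1
s4 (pos 4,5,6,7): 0⊕1⊕0⊕1 = 0
Syndrome s4…s1 = 011 → error at position 3.
Flip position 3: 1000101 → 1010101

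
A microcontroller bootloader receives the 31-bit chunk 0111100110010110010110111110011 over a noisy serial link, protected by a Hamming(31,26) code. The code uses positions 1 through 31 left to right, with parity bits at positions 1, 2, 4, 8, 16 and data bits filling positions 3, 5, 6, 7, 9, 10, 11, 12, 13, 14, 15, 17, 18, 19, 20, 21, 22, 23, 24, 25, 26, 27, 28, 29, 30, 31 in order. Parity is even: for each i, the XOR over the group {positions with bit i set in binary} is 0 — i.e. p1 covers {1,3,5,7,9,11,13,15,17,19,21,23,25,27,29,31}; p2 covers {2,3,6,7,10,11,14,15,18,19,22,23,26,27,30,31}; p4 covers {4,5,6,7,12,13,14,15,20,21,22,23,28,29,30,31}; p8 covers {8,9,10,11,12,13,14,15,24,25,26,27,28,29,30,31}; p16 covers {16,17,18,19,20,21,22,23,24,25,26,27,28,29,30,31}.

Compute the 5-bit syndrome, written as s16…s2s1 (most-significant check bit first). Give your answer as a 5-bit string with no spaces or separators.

s1 (pos 1,3,5,7,9,11,13,15,17,19,21,23,25,27,29,31): 0⊕1⊕1⊕0⊕1⊕0⊕0⊕1⊕0⊕0⊕1⊕1⊕1⊕1⊕0⊕1 = 1
s2 (pos 2,3,6,7,10,11,14,15,18,19,22,23,26,27,30,31): 1⊕1⊕0⊕0⊕0⊕0⊕1⊕1⊕1⊕0⊕0⊕1⊕1⊕1⊕1⊕1 = 0
s4 (pos 4,5,6,7,12,13,14,15,20,21,22,23,28,29,30,31): 1⊕1⊕0⊕0⊕1⊕0⊕1⊕1⊕1⊕1⊕0⊕1⊕0⊕0⊕1⊕1 = 0
s8 (pos 8,9,10,11,12,13,14,15,24,25,26,27,28,29,30,31): 1⊕1⊕0⊕0⊕1⊕0⊕1⊕1⊕1⊕1⊕1⊕1⊕0⊕0⊕1⊕1 = 1
s16 (pos 16,17,18,19,20,21,22,23,24,25,26,27,28,29,30,31): 0⊕0⊕1⊕0⊕1⊕1⊕0⊕1⊕1⊕1⊕1⊕1⊕0⊕0⊕1⊕1 = 0
Syndrome s16…s1 = 01001 → error at position 9.

01001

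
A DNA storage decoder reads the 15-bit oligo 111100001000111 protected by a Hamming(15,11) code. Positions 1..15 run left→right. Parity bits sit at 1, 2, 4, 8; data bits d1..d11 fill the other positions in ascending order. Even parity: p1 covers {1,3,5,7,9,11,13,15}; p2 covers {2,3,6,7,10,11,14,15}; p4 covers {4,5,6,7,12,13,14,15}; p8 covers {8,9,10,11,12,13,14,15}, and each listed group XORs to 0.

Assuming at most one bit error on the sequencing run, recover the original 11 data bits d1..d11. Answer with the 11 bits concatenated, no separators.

10001000111

s1 (pos 1,3,5,7,9,11,13,15): 1⊕1⊕0⊕0⊕1⊕0⊕1⊕1 = 1
s2 (pos 2,3,6,7,10,11,14,15): 1⊕1⊕0⊕0⊕0⊕0⊕1⊕1 = 0
s4 (pos 4,5,6,7,12,13,14,15): 1⊕0⊕0⊕0⊕0⊕1⊕1⊕1 = 0
s8 (pos 8,9,10,11,12,13,14,15): 0⊕1⊕0⊕0⊕0⊕1⊕1⊕1 = 0
Syndrome s8…s1 = 0001 → error at position 1.
Flip position 1: 111100001000111 → 011100001000111
Read data bits from positions 3,5,6,7,9,10,11,12,13,14,15: 10001000111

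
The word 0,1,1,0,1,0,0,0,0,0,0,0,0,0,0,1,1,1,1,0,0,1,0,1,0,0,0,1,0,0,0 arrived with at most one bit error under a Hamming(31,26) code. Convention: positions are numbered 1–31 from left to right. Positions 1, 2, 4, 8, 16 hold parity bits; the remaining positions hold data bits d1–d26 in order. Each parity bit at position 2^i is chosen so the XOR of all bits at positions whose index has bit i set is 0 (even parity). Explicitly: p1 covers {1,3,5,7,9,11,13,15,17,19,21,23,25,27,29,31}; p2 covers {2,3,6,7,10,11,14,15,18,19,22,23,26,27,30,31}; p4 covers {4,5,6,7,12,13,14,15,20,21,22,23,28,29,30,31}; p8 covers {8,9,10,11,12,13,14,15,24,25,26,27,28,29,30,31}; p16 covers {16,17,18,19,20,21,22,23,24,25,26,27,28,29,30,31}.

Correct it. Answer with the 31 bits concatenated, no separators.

s1 (pos 1,3,5,7,9,11,13,15,17,19,21,23,25,27,29,31): 0⊕1⊕1⊕0⊕0⊕0⊕0⊕0⊕1⊕1⊕0⊕0⊕0⊕0⊕0⊕0 = 0
s2 (pos 2,3,6,7,10,11,14,15,18,19,22,23,26,27,30,31): 1⊕1⊕0⊕0⊕0⊕0⊕0⊕0⊕1⊕1⊕1⊕0⊕0⊕0⊕0⊕0 = 1
s4 (pos 4,5,6,7,12,13,14,15,20,21,22,23,28,29,30,31): 0⊕1⊕0⊕0⊕0⊕0⊕0⊕0⊕0⊕0⊕1⊕0⊕1⊕0⊕0⊕0 = 1
s8 (pos 8,9,10,11,12,13,14,15,24,25,26,27,28,29,30,31): 0⊕0⊕0⊕0⊕0⊕0⊕0⊕0⊕1⊕0⊕0⊕0⊕1⊕0⊕0⊕0 = 0
s16 (pos 16,17,18,19,20,21,22,23,24,25,26,27,28,29,30,31): 1⊕1⊕1⊕1⊕0⊕0⊕1⊕0⊕1⊕0⊕0⊕0⊕1⊕0⊕0⊕0 = 1
Syndrome s16…s1 = 10110 → error at position 22.
Flip position 22: 0110100000000001111001010001000 → 0110100000000001111000010001000

0110100000000001111000010001000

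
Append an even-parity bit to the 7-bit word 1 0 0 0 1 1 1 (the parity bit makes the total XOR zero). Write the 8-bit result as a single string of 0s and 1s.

XOR of the 7 data bits: 1⊕0⊕0⊕0⊕1⊕1⊕1 = 0
Parity bit = 0 (so all 8 bits XOR to 0).

10001110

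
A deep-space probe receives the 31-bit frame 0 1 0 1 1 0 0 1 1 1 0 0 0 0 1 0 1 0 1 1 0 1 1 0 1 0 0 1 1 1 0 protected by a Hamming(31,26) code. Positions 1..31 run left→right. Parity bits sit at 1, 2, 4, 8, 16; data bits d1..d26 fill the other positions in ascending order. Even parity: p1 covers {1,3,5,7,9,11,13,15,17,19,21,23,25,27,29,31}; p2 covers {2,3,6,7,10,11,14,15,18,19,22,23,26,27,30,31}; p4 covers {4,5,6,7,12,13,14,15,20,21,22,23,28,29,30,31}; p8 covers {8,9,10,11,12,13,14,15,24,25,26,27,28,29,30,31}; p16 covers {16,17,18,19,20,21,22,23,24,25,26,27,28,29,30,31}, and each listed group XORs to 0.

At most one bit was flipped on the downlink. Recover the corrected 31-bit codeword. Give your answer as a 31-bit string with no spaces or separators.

0101100111000010101100101001110

s1 (pos 1,3,5,7,9,11,13,15,17,19,21,23,25,27,29,31): 0⊕0⊕1⊕0⊕1⊕0⊕0⊕1⊕1⊕1⊕0⊕1⊕1⊕0⊕1⊕0 = 0
s2 (pos 2,3,6,7,10,11,14,15,18,19,22,23,26,27,30,31): 1⊕0⊕0⊕0⊕1⊕0⊕0⊕1⊕0⊕1⊕1⊕1⊕0⊕0⊕1⊕0 = 1
s4 (pos 4,5,6,7,12,13,14,15,20,21,22,23,28,29,30,31): 1⊕1⊕0⊕0⊕0⊕0⊕0⊕1⊕1⊕0⊕1⊕1⊕1⊕1⊕1⊕0 = 1
s8 (pos 8,9,10,11,12,13,14,15,24,25,26,27,28,29,30,31): 1⊕1⊕1⊕0⊕0⊕0⊕0⊕1⊕0⊕1⊕0⊕0⊕1⊕1⊕1⊕0 = 0
s16 (pos 16,17,18,19,20,21,22,23,24,25,26,27,28,29,30,31): 0⊕1⊕0⊕1⊕1⊕0⊕1⊕1⊕0⊕1⊕0⊕0⊕1⊕1⊕1⊕0 = 1
Syndrome s16…s1 = 10110 → error at position 22.
Flip position 22: 0101100111000010101101101001110 → 0101100111000010101100101001110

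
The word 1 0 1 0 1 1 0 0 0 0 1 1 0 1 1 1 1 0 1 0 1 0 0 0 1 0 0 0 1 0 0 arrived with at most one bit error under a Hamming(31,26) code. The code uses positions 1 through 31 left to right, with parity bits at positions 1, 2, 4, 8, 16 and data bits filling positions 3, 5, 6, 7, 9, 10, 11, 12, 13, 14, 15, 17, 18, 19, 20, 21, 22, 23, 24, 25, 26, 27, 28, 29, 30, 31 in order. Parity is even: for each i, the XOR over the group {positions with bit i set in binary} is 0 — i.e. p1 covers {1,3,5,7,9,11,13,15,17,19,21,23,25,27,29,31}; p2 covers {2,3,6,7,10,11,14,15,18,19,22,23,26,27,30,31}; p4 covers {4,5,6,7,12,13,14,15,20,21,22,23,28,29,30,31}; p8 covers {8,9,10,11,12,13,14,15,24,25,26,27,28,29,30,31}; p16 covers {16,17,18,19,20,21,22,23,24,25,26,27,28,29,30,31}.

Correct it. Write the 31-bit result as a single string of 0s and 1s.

s1 (pos 1,3,5,7,9,11,13,15,17,19,21,23,25,27,29,31): 1⊕1⊕1⊕0⊕0⊕1⊕0⊕1⊕1⊕1⊕1⊕0⊕1⊕0⊕1⊕0 = 0
s2 (pos 2,3,6,7,10,11,14,15,18,19,22,23,26,27,30,31): 0⊕1⊕1⊕0⊕0⊕1⊕1⊕1⊕0⊕1⊕0⊕0⊕0⊕0⊕0⊕0 = 0
s4 (pos 4,5,6,7,12,13,14,15,20,21,22,23,28,29,30,31): 0⊕1⊕1⊕0⊕1⊕0⊕1⊕1⊕0⊕1⊕0⊕0⊕0⊕1⊕0⊕0 = 1
s8 (pos 8,9,10,11,12,13,14,15,24,25,26,27,28,29,30,31): 0⊕0⊕0⊕1⊕1⊕0⊕1⊕1⊕0⊕1⊕0⊕0⊕0⊕1⊕0⊕0 = 0
s16 (pos 16,17,18,19,20,21,22,23,24,25,26,27,28,29,30,31): 1⊕1⊕0⊕1⊕0⊕1⊕0⊕0⊕0⊕1⊕0⊕0⊕0⊕1⊕0⊕0 = 0
Syndrome s16…s1 = 00100 → error at position 4.
Flip position 4: 1010110000110111101010001000100 → 1011110000110111101010001000100

1011110000110111101010001000100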